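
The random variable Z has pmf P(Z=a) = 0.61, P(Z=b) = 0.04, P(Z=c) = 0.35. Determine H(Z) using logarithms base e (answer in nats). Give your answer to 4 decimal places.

0.7977 nats

H(Z) = −Σ p·ln p.
  −(0.61)·ln(0.61) = 0.30152
  −(0.04)·ln(0.04) = 0.12876
  −(0.35)·ln(0.35) = 0.36744
Sum: 0.30152 + 0.12876 + 0.36744 = 0.7977 nats.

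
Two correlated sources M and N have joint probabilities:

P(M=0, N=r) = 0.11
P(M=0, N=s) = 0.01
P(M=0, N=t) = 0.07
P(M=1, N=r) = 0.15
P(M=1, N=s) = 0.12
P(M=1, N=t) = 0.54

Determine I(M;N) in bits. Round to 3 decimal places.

0.081 bits

Marginals: p(M) = (0.1900, 0.8100), p(N) = (0.2600, 0.1300, 0.6100).
I(M;N) = H(M) + H(N) − H(M,N).
H(M) = 0.7015, H(N) = 1.3229, H(M,N) = 1.9429.
I(M;N) = 0.7015 + 1.3229 − 1.9429 = 0.081 bits.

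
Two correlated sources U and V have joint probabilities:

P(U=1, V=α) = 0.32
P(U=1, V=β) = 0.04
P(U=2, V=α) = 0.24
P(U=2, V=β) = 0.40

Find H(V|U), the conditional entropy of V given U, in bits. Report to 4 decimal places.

0.7920 bits

Chain rule: H(V|U) = H(U,V) − H(U).
Marginals: p(U) = (0.3600, 0.6400), p(V) = (0.5600, 0.4400).
H(U,V) = 1.7347 bits; H(U) = 0.9427 bits.
H(V|U) = 1.7347 − 0.9427 = 0.7920 bits.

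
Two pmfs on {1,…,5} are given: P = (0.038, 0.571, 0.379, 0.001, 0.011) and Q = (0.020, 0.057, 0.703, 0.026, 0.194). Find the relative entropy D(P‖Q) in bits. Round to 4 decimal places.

D(P‖Q) = Σ p·log₂(p/q).
  0.038·log₂(0.038/0.020) = 0.03519
  0.571·log₂(0.571/0.057) = 1.89826
  0.379·log₂(0.379/0.703) = -0.33781
  0.001·log₂(0.001/0.026) = -0.00470
  0.011·log₂(0.011/0.194) = -0.04555
D(P‖Q) = 1.5454 bits.

1.5454 bits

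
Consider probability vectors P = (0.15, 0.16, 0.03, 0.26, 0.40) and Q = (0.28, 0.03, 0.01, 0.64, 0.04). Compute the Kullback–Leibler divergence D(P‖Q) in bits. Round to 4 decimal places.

1.2898 bits

D(P‖Q) = Σ p·log₂(p/q).
  0.15·log₂(0.15/0.28) = -0.13507
  0.16·log₂(0.16/0.03) = 0.38641
  0.03·log₂(0.03/0.01) = 0.04755
  0.26·log₂(0.26/0.64) = -0.33789
  0.40·log₂(0.40/0.04) = 1.32877
D(P‖Q) = 1.2898 bits.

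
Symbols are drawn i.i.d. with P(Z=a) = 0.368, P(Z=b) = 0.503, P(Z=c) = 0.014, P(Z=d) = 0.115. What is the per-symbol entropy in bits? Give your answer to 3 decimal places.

H(Z) = −Σ p·log₂ p.
  −(0.368)·log₂(0.368) = 0.5307
  −(0.503)·log₂(0.503) = 0.4987
  −(0.014)·log₂(0.014) = 0.0862
  −(0.115)·log₂(0.115) = 0.3588
Sum: 0.5307 + 0.4987 + 0.0862 + 0.3588 = 1.474 bits.

1.474 bits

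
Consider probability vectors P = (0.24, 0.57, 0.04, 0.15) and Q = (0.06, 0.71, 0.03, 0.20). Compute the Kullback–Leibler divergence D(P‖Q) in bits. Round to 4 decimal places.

D(P‖Q) = Σ p·log₂(p/q).
  0.24·log₂(0.24/0.06) = 0.48000
  0.57·log₂(0.57/0.71) = -0.18061
  0.04·log₂(0.04/0.03) = 0.01660
  0.15·log₂(0.15/0.20) = -0.06226
D(P‖Q) = 0.2537 bits.

0.2537 bits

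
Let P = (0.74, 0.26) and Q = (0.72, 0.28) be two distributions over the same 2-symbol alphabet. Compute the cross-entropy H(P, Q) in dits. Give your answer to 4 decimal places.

H(P,Q) = −Σ p·log₁₀ q.
  −0.74·log₁₀(0.72) = 0.10557
  −0.26·log₁₀(0.28) = 0.14374
H(P,Q) = 0.2493 dits.

0.2493 dits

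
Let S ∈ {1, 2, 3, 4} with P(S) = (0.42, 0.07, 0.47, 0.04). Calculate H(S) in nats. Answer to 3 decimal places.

H(S) = −Σ p·ln p.
  −(0.42)·ln(0.42) = 0.3644
  −(0.07)·ln(0.07) = 0.1861
  −(0.47)·ln(0.47) = 0.3549
  −(0.04)·ln(0.04) = 0.1288
Sum: 0.3644 + 0.1861 + 0.3549 + 0.1288 = 1.034 nats.

1.034 nats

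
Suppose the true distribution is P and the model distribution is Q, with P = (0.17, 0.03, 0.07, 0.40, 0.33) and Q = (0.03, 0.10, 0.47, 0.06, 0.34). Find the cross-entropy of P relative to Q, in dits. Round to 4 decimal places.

0.9552 dits

H(P,Q) = −Σ p·log₁₀ q.
  −0.17·log₁₀(0.03) = 0.25889
  −0.03·log₁₀(0.10) = 0.03000
  −0.07·log₁₀(0.47) = 0.02295
  −0.40·log₁₀(0.06) = 0.48874
  −0.33·log₁₀(0.34) = 0.15461
H(P,Q) = 0.9552 dits.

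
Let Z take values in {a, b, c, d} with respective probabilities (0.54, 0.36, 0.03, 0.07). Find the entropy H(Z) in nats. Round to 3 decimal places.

H(Z) = −Σ p·ln p.
  −(0.54)·ln(0.54) = 0.3327
  −(0.36)·ln(0.36) = 0.3678
  −(0.03)·ln(0.03) = 0.1052
  −(0.07)·ln(0.07) = 0.1861
Sum: 0.3327 + 0.3678 + 0.1052 + 0.1861 = 0.992 nats.

0.992 nats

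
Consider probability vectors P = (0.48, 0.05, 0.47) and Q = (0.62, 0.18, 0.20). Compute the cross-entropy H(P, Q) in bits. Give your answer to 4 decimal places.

1.5460 bits

H(P,Q) = −Σ p·log₂ q.
  −0.48·log₂(0.62) = 0.33104
  −0.05·log₂(0.18) = 0.12370
  −0.47·log₂(0.20) = 1.09131
H(P,Q) = 1.5460 bits.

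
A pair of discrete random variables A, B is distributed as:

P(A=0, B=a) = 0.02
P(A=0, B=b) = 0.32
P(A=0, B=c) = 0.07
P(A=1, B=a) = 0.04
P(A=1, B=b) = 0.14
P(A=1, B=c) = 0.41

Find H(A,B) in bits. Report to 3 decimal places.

2.018 bits

H(A,B) = −Σ p(x,y)·log₂ p(x,y) over all 6 cells.
  cell (0,a): −0.02·log₂0.02 = 0.1129
  cell (0,b): −0.32·log₂0.32 = 0.5260
  cell (0,c): −0.07·log₂0.07 = 0.2686
  cell (1,a): −0.04·log₂0.04 = 0.1858
  cell (1,b): −0.14·log₂0.14 = 0.3971
  cell (1,c): −0.41·log₂0.41 = 0.5274
Sum = 2.018 bits.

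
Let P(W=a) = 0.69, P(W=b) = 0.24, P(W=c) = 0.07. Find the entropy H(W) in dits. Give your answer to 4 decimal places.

H(W) = −Σ p·log₁₀ p.
  −(0.69)·log₁₀(0.69) = 0.11119
  −(0.24)·log₁₀(0.24) = 0.14875
  −(0.07)·log₁₀(0.07) = 0.08084
Sum: 0.11119 + 0.14875 + 0.08084 = 0.3408 dits.

0.3408 dits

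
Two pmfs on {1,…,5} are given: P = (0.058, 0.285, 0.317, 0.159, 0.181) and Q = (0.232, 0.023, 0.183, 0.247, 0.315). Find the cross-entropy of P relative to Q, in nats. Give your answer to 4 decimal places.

2.1296 nats

H(P,Q) = −Σ p·ln q.
  −0.058·ln(0.232) = 0.08474
  −0.285·ln(0.023) = 1.07509
  −0.317·ln(0.183) = 0.53835
  −0.159·ln(0.247) = 0.22234
  −0.181·ln(0.315) = 0.20909
H(P,Q) = 2.1296 nats.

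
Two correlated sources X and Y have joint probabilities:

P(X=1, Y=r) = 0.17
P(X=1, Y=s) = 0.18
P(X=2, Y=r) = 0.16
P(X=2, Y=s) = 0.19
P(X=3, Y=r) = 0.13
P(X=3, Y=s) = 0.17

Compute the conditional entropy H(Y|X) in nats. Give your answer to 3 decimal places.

0.689 nats

Marginals: p(X) = (0.3500, 0.3500, 0.3000), p(Y) = (0.4600, 0.5400).
H(Y|X) = Σ p(X) · H(Y|X=·).
  X=1: p=0.3500, H(Y|X=1) = 0.6927
  X=2: p=0.3500, H(Y|X=2) = 0.6895
  X=3: p=0.3000, H(Y|X=3) = 0.6842
Weighted sum = 0.689 nats.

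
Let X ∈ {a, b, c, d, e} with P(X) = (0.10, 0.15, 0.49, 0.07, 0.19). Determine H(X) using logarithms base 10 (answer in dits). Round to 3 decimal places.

H(X) = −Σ p·log₁₀ p.
  −(0.10)·log₁₀(0.10) = 0.1000
  −(0.15)·log₁₀(0.15) = 0.1236
  −(0.49)·log₁₀(0.49) = 0.1518
  −(0.07)·log₁₀(0.07) = 0.0808
  −(0.19)·log₁₀(0.19) = 0.1370
Sum: 0.1000 + 0.1236 + 0.1518 + 0.0808 + 0.1370 = 0.593 dits.

0.593 dits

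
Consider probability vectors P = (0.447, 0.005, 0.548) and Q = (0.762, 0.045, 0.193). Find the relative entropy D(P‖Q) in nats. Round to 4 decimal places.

D(P‖Q) = Σ p·ln(p/q).
  0.447·ln(0.447/0.762) = -0.23842
  0.005·ln(0.005/0.045) = -0.01099
  0.548·ln(0.548/0.193) = 0.57188
D(P‖Q) = 0.3225 nats.

0.3225 nats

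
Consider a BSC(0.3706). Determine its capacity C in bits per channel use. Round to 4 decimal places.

0.0489 bits

Binary symmetric channel: C = 1 − h₂(ε) where h₂ is the binary entropy function.
h₂(0.3706) = −0.3706·log₂0.3706 − 0.6294·log₂0.6294 = 0.9511.
C = 1 − 0.9511 = 0.0489 bits per channel use.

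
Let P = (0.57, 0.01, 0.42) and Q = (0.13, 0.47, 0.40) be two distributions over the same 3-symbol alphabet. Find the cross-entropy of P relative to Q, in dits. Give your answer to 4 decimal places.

0.6755 dits

H(P,Q) = −Σ p·log₁₀ q.
  −0.57·log₁₀(0.13) = 0.50505
  −0.01·log₁₀(0.47) = 0.00328
  −0.42·log₁₀(0.40) = 0.16713
H(P,Q) = 0.6755 dits.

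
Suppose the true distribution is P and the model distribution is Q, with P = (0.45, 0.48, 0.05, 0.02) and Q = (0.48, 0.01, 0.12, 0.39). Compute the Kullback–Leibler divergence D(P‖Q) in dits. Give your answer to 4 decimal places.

D(P‖Q) = Σ p·log₁₀(p/q).
  0.45·log₁₀(0.45/0.48) = -0.01261
  0.48·log₁₀(0.48/0.01) = 0.80700
  0.05·log₁₀(0.05/0.12) = -0.01901
  0.02·log₁₀(0.02/0.39) = -0.02580
D(P‖Q) = 0.7496 dits.

0.7496 dits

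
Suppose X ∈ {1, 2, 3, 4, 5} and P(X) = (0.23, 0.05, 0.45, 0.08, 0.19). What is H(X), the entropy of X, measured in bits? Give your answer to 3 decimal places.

1.969 bits

H(X) = −Σ p·log₂ p.
  −(0.23)·log₂(0.23) = 0.4877
  −(0.05)·log₂(0.05) = 0.2161
  −(0.45)·log₂(0.45) = 0.5184
  −(0.08)·log₂(0.08) = 0.2915
  −(0.19)·log₂(0.19) = 0.4552
Sum: 0.4877 + 0.2161 + 0.5184 + 0.2915 + 0.4552 = 1.969 bits.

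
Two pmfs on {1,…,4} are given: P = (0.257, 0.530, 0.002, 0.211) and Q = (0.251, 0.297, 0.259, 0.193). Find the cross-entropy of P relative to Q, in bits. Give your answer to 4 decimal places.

1.9455 bits

H(P,Q) = −Σ p·log₂ q.
  −0.257·log₂(0.251) = 0.51252
  −0.530·log₂(0.297) = 0.92828
  −0.002·log₂(0.259) = 0.00390
  −0.211·log₂(0.193) = 0.50077
H(P,Q) = 1.9455 bits.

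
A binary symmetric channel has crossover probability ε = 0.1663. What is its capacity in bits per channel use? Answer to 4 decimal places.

0.3508 bits

Binary symmetric channel: C = 1 − h₂(ε) where h₂ is the binary entropy function.
h₂(0.1663) = −0.1663·log₂0.1663 − 0.8337·log₂0.8337 = 0.6492.
C = 1 − 0.6492 = 0.3508 bits per channel use.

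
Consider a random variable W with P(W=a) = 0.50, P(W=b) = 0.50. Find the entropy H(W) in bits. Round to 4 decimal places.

1.0000 bits

H(W) = −Σ p·log₂ p.
  −(0.50)·log₂(0.50) = 0.50000
  −(0.50)·log₂(0.50) = 0.50000
Sum: 0.50000 + 0.50000 = 1.0000 bits.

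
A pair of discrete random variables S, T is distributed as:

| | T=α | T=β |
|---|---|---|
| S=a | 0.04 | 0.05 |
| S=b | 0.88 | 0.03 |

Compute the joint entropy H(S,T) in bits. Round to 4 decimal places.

H(S,T) = −Σ p(x,y)·log₂ p(x,y) over all 4 cells.
  cell (a,α): −0.04·log₂0.04 = 0.18575
  cell (a,β): −0.05·log₂0.05 = 0.21610
  cell (b,α): −0.88·log₂0.88 = 0.16229
  cell (b,β): −0.03·log₂0.03 = 0.15177
Sum = 0.7159 bits.

0.7159 bits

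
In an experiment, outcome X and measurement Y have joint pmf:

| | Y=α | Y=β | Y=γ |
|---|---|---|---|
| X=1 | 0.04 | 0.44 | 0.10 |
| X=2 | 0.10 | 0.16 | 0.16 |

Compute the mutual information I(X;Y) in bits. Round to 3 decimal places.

Marginals: p(X) = (0.5800, 0.4200), p(Y) = (0.1400, 0.6000, 0.2600).
I(X;Y) = H(X) + H(Y) − H(X,Y).
H(X) = 0.9815, H(Y) = 1.3446, H(X,Y) = 2.2173.
I(X;Y) = 0.9815 + 1.3446 − 2.2173 = 0.109 bits.

0.109 bits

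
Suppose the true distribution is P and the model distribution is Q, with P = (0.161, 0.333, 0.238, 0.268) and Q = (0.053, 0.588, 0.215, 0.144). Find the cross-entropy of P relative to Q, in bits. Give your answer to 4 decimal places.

H(P,Q) = −Σ p·log₂ q.
  −0.161·log₂(0.053) = 0.68230
  −0.333·log₂(0.588) = 0.25512
  −0.238·log₂(0.215) = 0.52779
  −0.268·log₂(0.144) = 0.74929
H(P,Q) = 2.2145 bits.

2.2145 bits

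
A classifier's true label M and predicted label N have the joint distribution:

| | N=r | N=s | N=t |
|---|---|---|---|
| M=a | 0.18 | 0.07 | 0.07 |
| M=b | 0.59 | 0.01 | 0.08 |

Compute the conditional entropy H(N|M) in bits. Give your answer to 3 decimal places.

0.885 bits

Marginals: p(M) = (0.3200, 0.6800), p(N) = (0.7700, 0.0800, 0.1500).
H(N|M) = Σ p(M) · H(N|M=·).
  M=a: p=0.3200, H(N|M=a) = 1.4262
  M=b: p=0.6800, H(N|M=b) = 0.6305
Weighted sum = 0.885 bits.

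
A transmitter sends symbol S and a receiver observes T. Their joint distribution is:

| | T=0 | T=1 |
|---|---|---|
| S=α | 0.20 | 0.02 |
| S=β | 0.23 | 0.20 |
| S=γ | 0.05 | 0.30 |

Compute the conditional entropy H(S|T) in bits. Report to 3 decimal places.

Marginals: p(S) = (0.2200, 0.4300, 0.3500), p(T) = (0.4800, 0.5200).
H(S|T) = Σ p(T) · H(S|T=·).
  T=0: p=0.4800, H(S|T=0) = 1.3748
  T=1: p=0.5200, H(S|T=1) = 1.1688
Weighted sum = 1.268 bits.

1.268 bits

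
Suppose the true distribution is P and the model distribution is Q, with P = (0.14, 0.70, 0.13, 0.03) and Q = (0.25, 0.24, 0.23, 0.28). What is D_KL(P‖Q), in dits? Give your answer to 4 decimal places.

D(P‖Q) = Σ p·log₁₀(p/q).
  0.14·log₁₀(0.14/0.25) = -0.03525
  0.70·log₁₀(0.70/0.24) = 0.32542
  0.13·log₁₀(0.13/0.23) = -0.03221
  0.03·log₁₀(0.03/0.28) = -0.02910
D(P‖Q) = 0.2289 dits.

0.2289 dits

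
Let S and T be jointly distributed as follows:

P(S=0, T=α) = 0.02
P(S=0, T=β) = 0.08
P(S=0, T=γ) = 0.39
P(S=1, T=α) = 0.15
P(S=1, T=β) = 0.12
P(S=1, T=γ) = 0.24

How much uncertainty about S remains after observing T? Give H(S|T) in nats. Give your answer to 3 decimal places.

0.615 nats

Marginals: p(S) = (0.4900, 0.5100), p(T) = (0.1700, 0.2000, 0.6300).
H(S|T) = Σ p(T) · H(S|T=·).
  T=α: p=0.1700, H(S|T=α) = 0.3622
  T=β: p=0.2000, H(S|T=β) = 0.6730
  T=γ: p=0.6300, H(S|T=γ) = 0.6645
Weighted sum = 0.615 nats.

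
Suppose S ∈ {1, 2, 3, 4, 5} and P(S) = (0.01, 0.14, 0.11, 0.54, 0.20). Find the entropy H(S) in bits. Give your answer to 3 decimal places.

1.758 bits

H(S) = −Σ p·log₂ p.
  −(0.01)·log₂(0.01) = 0.0664
  −(0.14)·log₂(0.14) = 0.3971
  −(0.11)·log₂(0.11) = 0.3503
  −(0.54)·log₂(0.54) = 0.4800
  −(0.20)·log₂(0.20) = 0.4644
Sum: 0.0664 + 0.3971 + 0.3503 + 0.4800 + 0.4644 = 1.758 bits.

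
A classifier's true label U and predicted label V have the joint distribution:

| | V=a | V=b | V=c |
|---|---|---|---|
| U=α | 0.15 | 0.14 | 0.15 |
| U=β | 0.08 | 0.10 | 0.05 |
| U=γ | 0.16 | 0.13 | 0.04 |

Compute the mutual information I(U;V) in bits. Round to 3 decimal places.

0.042 bits

Marginals: p(U) = (0.4400, 0.2300, 0.3300), p(V) = (0.3900, 0.3700, 0.2400).
I(U;V) = Σ p(x,y)·log₂[p(x,y)/(p(x)p(y))].
  (α,a): 0.15·log₂(0.8741) = -0.0291
  (α,b): 0.14·log₂(0.8600) = -0.0305
  (α,c): 0.15·log₂(1.4205) = 0.0760
  (β,a): 0.08·log₂(0.8919) = -0.0132
  (β,b): 0.10·log₂(1.1751) = 0.0233
  (β,c): 0.05·log₂(0.9058) = -0.0071
  (γ,a): 0.16·log₂(1.2432) = 0.0502
  (γ,b): 0.13·log₂(1.0647) = 0.0118
  (γ,c): 0.04·log₂(0.5051) = -0.0394
Sum = 0.042 bits.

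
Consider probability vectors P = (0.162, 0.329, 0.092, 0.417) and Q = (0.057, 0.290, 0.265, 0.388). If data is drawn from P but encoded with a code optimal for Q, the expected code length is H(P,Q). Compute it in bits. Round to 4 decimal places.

2.0029 bits

H(P,Q) = −Σ p·log₂ q.
  −0.162·log₂(0.057) = 0.66953
  −0.329·log₂(0.290) = 0.58755
  −0.092·log₂(0.265) = 0.17627
  −0.417·log₂(0.388) = 0.56957
H(P,Q) = 2.0029 bits.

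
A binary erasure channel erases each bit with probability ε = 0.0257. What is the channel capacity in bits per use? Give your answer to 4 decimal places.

0.9743 bits

Binary erasure channel: capacity C = 1 − ε.
C = 1 − 0.0257 = 0.9743 bits per channel use.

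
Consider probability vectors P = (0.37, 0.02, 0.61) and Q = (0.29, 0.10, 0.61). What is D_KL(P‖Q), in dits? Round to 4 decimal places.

0.0252 dits

D(P‖Q) = Σ p·log₁₀(p/q).
  0.37·log₁₀(0.37/0.29) = 0.03915
  0.02·log₁₀(0.02/0.10) = -0.01398
  0.61·log₁₀(0.61/0.61) = 0.00000
D(P‖Q) = 0.0252 dits.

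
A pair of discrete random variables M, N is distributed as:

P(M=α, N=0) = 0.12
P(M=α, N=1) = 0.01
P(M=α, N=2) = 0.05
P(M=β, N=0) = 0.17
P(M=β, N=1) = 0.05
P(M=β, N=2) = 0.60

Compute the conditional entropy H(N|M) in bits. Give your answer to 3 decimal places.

Chain rule: H(N|M) = H(M,N) − H(M).
Marginals: p(M) = (0.1800, 0.8200), p(N) = (0.2900, 0.0600, 0.6500).
H(M,N) = 1.7425 bits; H(M) = 0.6801 bits.
H(N|M) = 1.7425 − 0.6801 = 1.062 bits.

1.062 bits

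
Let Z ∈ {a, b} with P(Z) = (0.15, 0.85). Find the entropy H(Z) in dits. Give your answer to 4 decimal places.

H(Z) = −Σ p·log₁₀ p.
  −(0.15)·log₁₀(0.15) = 0.12359
  −(0.85)·log₁₀(0.85) = 0.05999
Sum: 0.12359 + 0.05999 = 0.1836 dits.

0.1836 dits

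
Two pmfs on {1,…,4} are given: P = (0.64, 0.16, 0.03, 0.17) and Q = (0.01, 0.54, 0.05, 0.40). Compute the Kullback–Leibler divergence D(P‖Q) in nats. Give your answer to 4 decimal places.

D(P‖Q) = Σ p·ln(p/q).
  0.64·ln(0.64/0.01) = 2.66169
  0.16·ln(0.16/0.54) = -0.19462
  0.03·ln(0.03/0.05) = -0.01532
  0.17·ln(0.17/0.40) = -0.14546
D(P‖Q) = 2.3063 nats.

2.3063 nats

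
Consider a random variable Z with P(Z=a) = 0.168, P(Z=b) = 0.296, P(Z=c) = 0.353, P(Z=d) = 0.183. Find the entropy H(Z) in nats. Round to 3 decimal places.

H(Z) = −Σ p·ln p.
  −(0.168)·ln(0.168) = 0.2997
  −(0.296)·ln(0.296) = 0.3603
  −(0.353)·ln(0.353) = 0.3676
  −(0.183)·ln(0.183) = 0.3108
Sum: 0.2997 + 0.3603 + 0.3676 + 0.3108 = 1.338 nats.

1.338 nats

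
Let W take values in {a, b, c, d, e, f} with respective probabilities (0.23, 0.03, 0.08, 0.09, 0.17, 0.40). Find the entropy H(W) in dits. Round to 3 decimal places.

0.664 dits

H(W) = −Σ p·log₁₀ p.
  −(0.23)·log₁₀(0.23) = 0.1468
  −(0.03)·log₁₀(0.03) = 0.0457
  −(0.08)·log₁₀(0.08) = 0.0878
  −(0.09)·log₁₀(0.09) = 0.0941
  −(0.17)·log₁₀(0.17) = 0.1308
  −(0.40)·log₁₀(0.40) = 0.1592
Sum: 0.1468 + 0.0457 + 0.0878 + 0.0941 + 0.1308 + 0.1592 = 0.664 dits.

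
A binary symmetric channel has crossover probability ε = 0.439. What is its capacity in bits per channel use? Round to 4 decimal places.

Binary symmetric channel: C = 1 − h₂(ε) where h₂ is the binary entropy function.
h₂(0.439) = −0.439·log₂0.439 − 0.561·log₂0.561 = 0.9892.
C = 1 − 0.9892 = 0.0108 bits per channel use.

0.0108 bits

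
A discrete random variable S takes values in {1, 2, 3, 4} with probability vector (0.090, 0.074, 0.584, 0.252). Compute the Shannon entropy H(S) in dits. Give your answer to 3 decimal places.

0.465 dits

H(S) = −Σ p·log₁₀ p.
  −(0.090)·log₁₀(0.090) = 0.0941
  −(0.074)·log₁₀(0.074) = 0.0837
  −(0.584)·log₁₀(0.584) = 0.1364
  −(0.252)·log₁₀(0.252) = 0.1508
Sum: 0.0941 + 0.0837 + 0.1364 + 0.1508 = 0.465 dits.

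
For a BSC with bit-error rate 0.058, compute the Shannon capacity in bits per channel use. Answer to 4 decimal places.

0.6805 bits

Binary symmetric channel: C = 1 − h₂(ε) where h₂ is the binary entropy function.
h₂(0.058) = −0.058·log₂0.058 − 0.942·log₂0.942 = 0.3195.
C = 1 − 0.3195 = 0.6805 bits per channel use.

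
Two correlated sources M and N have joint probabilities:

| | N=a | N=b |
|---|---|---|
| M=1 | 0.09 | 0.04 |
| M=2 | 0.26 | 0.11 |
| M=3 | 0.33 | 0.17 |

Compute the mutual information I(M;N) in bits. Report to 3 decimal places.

Marginals: p(M) = (0.1300, 0.3700, 0.5000), p(N) = (0.6800, 0.3200).
I(M;N) = H(M) + H(N) − H(M,N).
H(M) = 1.4134, H(N) = 0.9044, H(M,N) = 2.3164.
I(M;N) = 1.4134 + 0.9044 − 2.3164 = 0.001 bits.

0.001 bits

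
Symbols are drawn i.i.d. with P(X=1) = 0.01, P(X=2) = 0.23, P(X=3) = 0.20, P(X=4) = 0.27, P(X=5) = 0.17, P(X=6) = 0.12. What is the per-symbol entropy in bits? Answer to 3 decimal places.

H(X) = −Σ p·log₂ p.
  −(0.01)·log₂(0.01) = 0.0664
  −(0.23)·log₂(0.23) = 0.4877
  −(0.20)·log₂(0.20) = 0.4644
  −(0.27)·log₂(0.27) = 0.5100
  −(0.17)·log₂(0.17) = 0.4346
  −(0.12)·log₂(0.12) = 0.3671
Sum: 0.0664 + 0.4877 + 0.4644 + 0.5100 + 0.4346 + 0.3671 = 2.330 bits.

2.330 bits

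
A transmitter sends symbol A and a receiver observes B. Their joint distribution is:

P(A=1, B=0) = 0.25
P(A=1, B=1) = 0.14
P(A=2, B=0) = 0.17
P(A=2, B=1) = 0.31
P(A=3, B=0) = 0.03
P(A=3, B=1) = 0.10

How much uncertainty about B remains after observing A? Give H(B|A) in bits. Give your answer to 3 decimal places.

0.919 bits

Chain rule: H(B|A) = H(A,B) − H(A).
Marginals: p(A) = (0.3900, 0.4800, 0.1300), p(B) = (0.4500, 0.5500).
H(A,B) = 2.3395 bits; H(A) = 1.4207 bits.
H(B|A) = 2.3395 − 1.4207 = 0.919 bits.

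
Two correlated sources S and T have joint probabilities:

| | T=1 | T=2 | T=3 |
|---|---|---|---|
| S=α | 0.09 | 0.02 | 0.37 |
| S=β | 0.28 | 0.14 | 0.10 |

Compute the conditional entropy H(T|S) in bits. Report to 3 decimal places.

Chain rule: H(T|S) = H(S,T) − H(S).
Marginals: p(S) = (0.4800, 0.5200), p(T) = (0.3700, 0.1600, 0.4700).
H(S,T) = 2.1998 bits; H(S) = 0.9988 bits.
H(T|S) = 2.1998 − 0.9988 = 1.201 bits.

1.201 bits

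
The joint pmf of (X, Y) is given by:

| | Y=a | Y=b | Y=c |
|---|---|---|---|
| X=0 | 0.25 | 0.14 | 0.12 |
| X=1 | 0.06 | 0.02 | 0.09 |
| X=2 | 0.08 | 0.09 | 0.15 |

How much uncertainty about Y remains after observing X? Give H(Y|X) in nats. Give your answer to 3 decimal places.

1.034 nats

Chain rule: H(Y|X) = H(X,Y) − H(X).
Marginals: p(X) = (0.5100, 0.1700, 0.3200), p(Y) = (0.3900, 0.2500, 0.3600).
H(X,Y) = 2.0434 nats; H(X) = 1.0093 nats.
H(Y|X) = 2.0434 − 1.0093 = 1.034 nats.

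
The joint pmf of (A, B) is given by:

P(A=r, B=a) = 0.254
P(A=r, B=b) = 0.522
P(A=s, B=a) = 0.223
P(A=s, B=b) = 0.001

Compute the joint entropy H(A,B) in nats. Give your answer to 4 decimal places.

1.0290 nats

H(A,B) = −Σ p(x,y)·ln p(x,y) over all 4 cells.
  cell (r,a): −0.254·ln0.254 = 0.34809
  cell (r,b): −0.522·ln0.522 = 0.33935
  cell (s,a): −0.223·ln0.223 = 0.33463
  cell (s,b): −0.001·ln0.001 = 0.00691
Sum = 1.0290 nats.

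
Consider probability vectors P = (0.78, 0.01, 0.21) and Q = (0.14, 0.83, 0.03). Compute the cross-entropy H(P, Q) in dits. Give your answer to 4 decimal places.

0.9866 dits

H(P,Q) = −Σ p·log₁₀ q.
  −0.78·log₁₀(0.14) = 0.66602
  −0.01·log₁₀(0.83) = 0.00081
  −0.21·log₁₀(0.03) = 0.31980
H(P,Q) = 0.9866 dits.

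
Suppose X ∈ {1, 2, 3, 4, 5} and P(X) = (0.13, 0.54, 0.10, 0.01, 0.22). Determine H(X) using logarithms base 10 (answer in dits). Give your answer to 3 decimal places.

H(X) = −Σ p·log₁₀ p.
  −(0.13)·log₁₀(0.13) = 0.1152
  −(0.54)·log₁₀(0.54) = 0.1445
  −(0.10)·log₁₀(0.10) = 0.1000
  −(0.01)·log₁₀(0.01) = 0.0200
  −(0.22)·log₁₀(0.22) = 0.1447
Sum: 0.1152 + 0.1445 + 0.1000 + 0.0200 + 0.1447 = 0.524 dits.

0.524 dits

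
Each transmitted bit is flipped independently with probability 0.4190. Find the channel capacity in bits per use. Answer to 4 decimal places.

Binary symmetric channel: C = 1 − h₂(ε) where h₂ is the binary entropy function.
h₂(0.4190) = −0.4190·log₂0.4190 − 0.5810·log₂0.5810 = 0.9810.
C = 1 − 0.9810 = 0.0190 bits per channel use.

0.0190 bits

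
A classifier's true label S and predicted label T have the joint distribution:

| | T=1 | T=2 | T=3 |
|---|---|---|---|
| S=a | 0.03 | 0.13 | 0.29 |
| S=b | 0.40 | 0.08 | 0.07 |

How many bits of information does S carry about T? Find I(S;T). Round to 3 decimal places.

0.379 bits

Marginals: p(S) = (0.4500, 0.5500), p(T) = (0.4300, 0.2100, 0.3600).
I(S;T) = Σ p(x,y)·log₂[p(x,y)/(p(x)p(y))].
  (a,1): 0.03·log₂(0.1550) = -0.0807
  (a,2): 0.13·log₂(1.3757) = 0.0598
  (a,3): 0.29·log₂(1.7901) = 0.2436
  (b,1): 0.40·log₂(1.6913) = 0.3033
  (b,2): 0.08·log₂(0.6926) = -0.0424
  (b,3): 0.07·log₂(0.3535) = -0.1050
Sum = 0.379 bits.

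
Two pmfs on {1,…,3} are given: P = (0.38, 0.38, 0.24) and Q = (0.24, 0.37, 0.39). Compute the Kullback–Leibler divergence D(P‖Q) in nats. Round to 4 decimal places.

0.0682 nats

D(P‖Q) = Σ p·ln(p/q).
  0.38·ln(0.38/0.24) = 0.17462
  0.38·ln(0.38/0.37) = 0.01013
  0.24·ln(0.24/0.39) = -0.11652
D(P‖Q) = 0.0682 nats.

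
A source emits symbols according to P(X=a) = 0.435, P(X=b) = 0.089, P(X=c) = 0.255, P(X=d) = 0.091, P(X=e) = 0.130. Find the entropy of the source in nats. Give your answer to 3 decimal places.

H(X) = −Σ p·ln p.
  −(0.435)·ln(0.435) = 0.3621
  −(0.089)·ln(0.089) = 0.2153
  −(0.255)·ln(0.255) = 0.3485
  −(0.091)·ln(0.091) = 0.2181
  −(0.130)·ln(0.130) = 0.2652
Sum: 0.3621 + 0.2153 + 0.3485 + 0.2181 + 0.2652 = 1.409 nats.

1.409 nats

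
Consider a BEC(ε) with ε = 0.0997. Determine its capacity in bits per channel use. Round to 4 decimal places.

Binary erasure channel: capacity C = 1 − ε.
C = 1 − 0.0997 = 0.9003 bits per channel use.

0.9003 bits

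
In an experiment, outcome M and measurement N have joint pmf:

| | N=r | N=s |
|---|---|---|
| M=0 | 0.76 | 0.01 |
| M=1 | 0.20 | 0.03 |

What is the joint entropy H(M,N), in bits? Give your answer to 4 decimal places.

0.9835 bits

H(M,N) = −Σ p(x,y)·log₂ p(x,y) over all 4 cells.
  cell (0,r): −0.76·log₂0.76 = 0.30091
  cell (0,s): −0.01·log₂0.01 = 0.06644
  cell (1,r): −0.20·log₂0.20 = 0.46439
  cell (1,s): −0.03·log₂0.03 = 0.15177
Sum = 0.9835 bits.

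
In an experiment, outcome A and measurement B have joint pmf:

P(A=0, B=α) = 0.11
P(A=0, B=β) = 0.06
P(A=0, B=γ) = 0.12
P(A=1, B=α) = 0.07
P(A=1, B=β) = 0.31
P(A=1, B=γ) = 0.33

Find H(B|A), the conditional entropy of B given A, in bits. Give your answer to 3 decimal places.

1.412 bits

Marginals: p(A) = (0.2900, 0.7100), p(B) = (0.1800, 0.3700, 0.4500).
H(B|A) = Σ p(A) · H(B|A=·).
  A=0: p=0.2900, H(B|A=0) = 1.5275
  A=1: p=0.7100, H(B|A=1) = 1.3653
Weighted sum = 1.412 bits.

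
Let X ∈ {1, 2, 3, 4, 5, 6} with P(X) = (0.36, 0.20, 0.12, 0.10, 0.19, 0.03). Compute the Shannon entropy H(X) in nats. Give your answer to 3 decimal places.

H(X) = −Σ p·ln p.
  −(0.36)·ln(0.36) = 0.3678
  −(0.20)·ln(0.20) = 0.3219
  −(0.12)·ln(0.12) = 0.2544
  −(0.10)·ln(0.10) = 0.2303
  −(0.19)·ln(0.19) = 0.3155
  −(0.03)·ln(0.03) = 0.1052
Sum: 0.3678 + 0.3219 + 0.2544 + 0.2303 + 0.3155 + 0.1052 = 1.595 nats.

1.595 nats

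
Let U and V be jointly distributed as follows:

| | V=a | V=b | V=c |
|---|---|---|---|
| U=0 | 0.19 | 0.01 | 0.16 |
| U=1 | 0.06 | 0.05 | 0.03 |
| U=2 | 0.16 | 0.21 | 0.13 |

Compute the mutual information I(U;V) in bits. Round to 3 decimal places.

0.157 bits

Marginals: p(U) = (0.3600, 0.1400, 0.5000), p(V) = (0.4100, 0.2700, 0.3200).
I(U;V) = Σ p(x,y)·log₂[p(x,y)/(p(x)p(y))].
  (0,a): 0.19·log₂(1.2873) = 0.0692
  (0,b): 0.01·log₂(0.1029) = -0.0328
  (0,c): 0.16·log₂(1.3889) = 0.0758
  (1,a): 0.06·log₂(1.0453) = 0.0038
  (1,b): 0.05·log₂(1.3228) = 0.0202
  (1,c): 0.03·log₂(0.6696) = -0.0174
  (2,a): 0.16·log₂(0.7805) = -0.0572
  (2,b): 0.21·log₂(1.5556) = 0.1339
  (2,c): 0.13·log₂(0.8125) = -0.0389
Sum = 0.157 bits.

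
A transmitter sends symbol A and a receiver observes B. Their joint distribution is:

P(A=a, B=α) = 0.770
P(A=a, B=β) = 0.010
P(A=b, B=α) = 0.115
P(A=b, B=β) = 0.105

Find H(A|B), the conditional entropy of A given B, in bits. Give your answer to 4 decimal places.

0.5422 bits

Marginals: p(A) = (0.7800, 0.2200), p(B) = (0.8850, 0.1150).
H(A|B) = Σ p(B) · H(A|B=·).
  B=α: p=0.8850, H(A|B=α) = 0.5573
  B=β: p=0.1150, H(A|B=β) = 0.4262
Weighted sum = 0.5422 bits.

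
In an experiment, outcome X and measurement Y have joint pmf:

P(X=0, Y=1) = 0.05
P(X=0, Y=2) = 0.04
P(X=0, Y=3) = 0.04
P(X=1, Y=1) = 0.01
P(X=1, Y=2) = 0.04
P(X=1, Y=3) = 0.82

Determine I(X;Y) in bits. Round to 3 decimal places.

Marginals: p(X) = (0.1300, 0.8700), p(Y) = (0.0600, 0.0800, 0.8600).
I(X;Y) = H(X) + H(Y) − H(X,Y).
H(X) = 0.5574, H(Y) = 0.7222, H(X,Y) = 1.0746.
I(X;Y) = 0.5574 + 0.7222 − 1.0746 = 0.205 bits.

0.205 bits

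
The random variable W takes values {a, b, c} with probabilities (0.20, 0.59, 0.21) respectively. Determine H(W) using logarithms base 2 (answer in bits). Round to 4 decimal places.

1.3863 bits

H(W) = −Σ p·log₂ p.
  −(0.20)·log₂(0.20) = 0.46439
  −(0.59)·log₂(0.59) = 0.44912
  −(0.21)·log₂(0.21) = 0.47282
Sum: 0.46439 + 0.44912 + 0.47282 = 1.3863 bits.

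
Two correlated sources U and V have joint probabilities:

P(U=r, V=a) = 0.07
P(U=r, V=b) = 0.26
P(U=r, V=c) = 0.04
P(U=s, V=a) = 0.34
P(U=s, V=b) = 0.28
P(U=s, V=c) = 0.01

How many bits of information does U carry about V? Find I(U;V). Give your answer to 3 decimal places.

0.105 bits

Marginals: p(U) = (0.3700, 0.6300), p(V) = (0.4100, 0.5400, 0.0500).
I(U;V) = Σ p(x,y)·log₂[p(x,y)/(p(x)p(y))].
  (r,a): 0.07·log₂(0.4614) = -0.0781
  (r,b): 0.26·log₂(1.3013) = 0.0988
  (r,c): 0.04·log₂(2.1622) = 0.0445
  (s,a): 0.34·log₂(1.3163) = 0.1348
  (s,b): 0.28·log₂(0.8230) = -0.0787
  (s,c): 0.01·log₂(0.3175) = -0.0166
Sum = 0.105 bits.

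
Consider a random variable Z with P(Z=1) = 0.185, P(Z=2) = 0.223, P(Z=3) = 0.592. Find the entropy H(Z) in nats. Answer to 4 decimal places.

0.9572 nats

H(Z) = −Σ p·ln p.
  −(0.185)·ln(0.185) = 0.31217
  −(0.223)·ln(0.223) = 0.33463
  −(0.592)·ln(0.592) = 0.31036
Sum: 0.31217 + 0.33463 + 0.31036 = 0.9572 nats.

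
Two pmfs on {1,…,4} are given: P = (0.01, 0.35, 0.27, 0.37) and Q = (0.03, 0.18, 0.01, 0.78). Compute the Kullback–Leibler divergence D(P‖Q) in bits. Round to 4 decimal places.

D(P‖Q) = Σ p·log₂(p/q).
  0.01·log₂(0.01/0.03) = -0.01585
  0.35·log₂(0.35/0.18) = 0.33578
  0.27·log₂(0.27/0.01) = 1.28382
  0.37·log₂(0.37/0.78) = -0.39810
D(P‖Q) = 1.2056 bits.

1.2056 bits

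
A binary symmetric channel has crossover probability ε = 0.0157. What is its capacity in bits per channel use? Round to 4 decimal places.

Binary symmetric channel: C = 1 − h₂(ε) where h₂ is the binary entropy function.
h₂(0.0157) = −0.0157·log₂0.0157 − 0.9843·log₂0.9843 = 0.1166.
C = 1 − 0.1166 = 0.8834 bits per channel use.

0.8834 bits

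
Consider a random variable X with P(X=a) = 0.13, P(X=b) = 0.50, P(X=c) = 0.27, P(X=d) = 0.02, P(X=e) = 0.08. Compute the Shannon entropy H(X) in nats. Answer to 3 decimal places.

H(X) = −Σ p·ln p.
  −(0.13)·ln(0.13) = 0.2652
  −(0.50)·ln(0.50) = 0.3466
  −(0.27)·ln(0.27) = 0.3535
  −(0.02)·ln(0.02) = 0.0782
  −(0.08)·ln(0.08) = 0.2021
Sum: 0.2652 + 0.3466 + 0.3535 + 0.0782 + 0.2021 = 1.246 nats.

1.246 nats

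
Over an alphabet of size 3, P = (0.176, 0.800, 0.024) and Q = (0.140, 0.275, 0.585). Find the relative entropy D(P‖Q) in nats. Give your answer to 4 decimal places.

D(P‖Q) = Σ p·ln(p/q).
  0.176·ln(0.176/0.140) = 0.04028
  0.800·ln(0.800/0.275) = 0.85427
  0.024·ln(0.024/0.585) = -0.07665
D(P‖Q) = 0.8179 nats.

0.8179 nats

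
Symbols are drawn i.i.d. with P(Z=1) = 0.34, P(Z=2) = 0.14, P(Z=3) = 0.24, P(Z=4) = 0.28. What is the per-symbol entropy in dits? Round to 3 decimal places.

H(Z) = −Σ p·log₁₀ p.
  −(0.34)·log₁₀(0.34) = 0.1593
  −(0.14)·log₁₀(0.14) = 0.1195
  −(0.24)·log₁₀(0.24) = 0.1487
  −(0.28)·log₁₀(0.28) = 0.1548
Sum: 0.1593 + 0.1195 + 0.1487 + 0.1548 = 0.582 dits.

0.582 dits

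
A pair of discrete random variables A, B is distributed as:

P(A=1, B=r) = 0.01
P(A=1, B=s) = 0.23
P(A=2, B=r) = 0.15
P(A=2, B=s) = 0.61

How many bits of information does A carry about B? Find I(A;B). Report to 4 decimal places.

0.0297 bits

Marginals: p(A) = (0.2400, 0.7600), p(B) = (0.1600, 0.8400).
I(A;B) = Σ p(x,y)·log₂[p(x,y)/(p(x)p(y))].
  (1,r): 0.01·log₂(0.2604) = -0.01941
  (1,s): 0.23·log₂(1.1409) = 0.04373
  (2,r): 0.15·log₂(1.2336) = 0.04542
  (2,s): 0.61·log₂(0.9555) = -0.04005
Sum = 0.0297 bits.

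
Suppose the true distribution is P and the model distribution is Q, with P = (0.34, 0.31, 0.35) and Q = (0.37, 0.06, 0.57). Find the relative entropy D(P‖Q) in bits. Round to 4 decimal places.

D(P‖Q) = Σ p·log₂(p/q).
  0.34·log₂(0.34/0.37) = -0.04148
  0.31·log₂(0.31/0.06) = 0.73446
  0.35·log₂(0.35/0.57) = -0.24626
D(P‖Q) = 0.4467 bits.

0.4467 bits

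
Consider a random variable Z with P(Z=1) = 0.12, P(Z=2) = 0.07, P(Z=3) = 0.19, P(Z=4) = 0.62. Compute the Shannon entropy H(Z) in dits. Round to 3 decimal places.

H(Z) = −Σ p·log₁₀ p.
  −(0.12)·log₁₀(0.12) = 0.1105
  −(0.07)·log₁₀(0.07) = 0.0808
  −(0.19)·log₁₀(0.19) = 0.1370
  −(0.62)·log₁₀(0.62) = 0.1287
Sum: 0.1105 + 0.0808 + 0.1370 + 0.1287 = 0.457 dits.

0.457 dits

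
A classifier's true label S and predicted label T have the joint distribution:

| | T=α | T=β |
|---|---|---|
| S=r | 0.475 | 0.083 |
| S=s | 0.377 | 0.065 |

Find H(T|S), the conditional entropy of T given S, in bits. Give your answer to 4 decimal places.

0.6048 bits

Chain rule: H(T|S) = H(S,T) − H(S).
Marginals: p(S) = (0.5580, 0.4420), p(T) = (0.8520, 0.1480).
H(S,T) = 1.5951 bits; H(S) = 0.9903 bits.
H(T|S) = 1.5951 − 0.9903 = 0.6048 bits.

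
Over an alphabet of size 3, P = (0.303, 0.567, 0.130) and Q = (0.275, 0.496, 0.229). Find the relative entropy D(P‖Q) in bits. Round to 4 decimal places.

D(P‖Q) = Σ p·log₂(p/q).
  0.303·log₂(0.303/0.275) = 0.04239
  0.567·log₂(0.567/0.496) = 0.10944
  0.130·log₂(0.130/0.229) = -0.10619
D(P‖Q) = 0.0456 bits.

0.0456 bits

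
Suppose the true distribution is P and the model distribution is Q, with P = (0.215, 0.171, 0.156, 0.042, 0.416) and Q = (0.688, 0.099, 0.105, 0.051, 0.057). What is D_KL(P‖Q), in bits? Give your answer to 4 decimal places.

1.0443 bits

D(P‖Q) = Σ p·log₂(p/q).
  0.215·log₂(0.215/0.688) = -0.36079
  0.171·log₂(0.171/0.099) = 0.13483
  0.156·log₂(0.156/0.105) = 0.08910
  0.042·log₂(0.042/0.051) = -0.01176
  0.416·log₂(0.416/0.057) = 1.19290
D(P‖Q) = 1.0443 bits.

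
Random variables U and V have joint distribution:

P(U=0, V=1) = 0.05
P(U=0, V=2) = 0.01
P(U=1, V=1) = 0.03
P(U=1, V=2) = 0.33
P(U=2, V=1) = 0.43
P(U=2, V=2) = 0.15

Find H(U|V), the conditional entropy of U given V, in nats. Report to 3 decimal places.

0.621 nats

Marginals: p(U) = (0.0600, 0.3600, 0.5800), p(V) = (0.5100, 0.4900).
H(U|V) = Σ p(V) · H(U|V=·).
  V=1: p=0.5100, H(U|V=1) = 0.5382
  V=2: p=0.4900, H(U|V=2) = 0.7080
Weighted sum = 0.621 nats.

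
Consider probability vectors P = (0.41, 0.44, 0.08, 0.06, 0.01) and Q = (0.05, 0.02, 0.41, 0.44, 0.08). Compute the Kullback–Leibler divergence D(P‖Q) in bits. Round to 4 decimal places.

D(P‖Q) = Σ p·log₂(p/q).
  0.41·log₂(0.41/0.05) = 1.24461
  0.44·log₂(0.44/0.02) = 1.96215
  0.08·log₂(0.08/0.41) = -0.18860
  0.06·log₂(0.06/0.44) = -0.17247
  0.01·log₂(0.01/0.08) = -0.03000
D(P‖Q) = 2.8157 bits.

2.8157 bits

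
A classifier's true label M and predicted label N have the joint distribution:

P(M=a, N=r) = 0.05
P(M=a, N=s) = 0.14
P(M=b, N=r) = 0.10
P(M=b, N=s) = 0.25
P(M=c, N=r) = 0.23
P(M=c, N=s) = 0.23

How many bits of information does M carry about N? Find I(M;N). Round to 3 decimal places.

0.038 bits

Marginals: p(M) = (0.1900, 0.3500, 0.4600), p(N) = (0.3800, 0.6200).
I(M;N) = Σ p(x,y)·log₂[p(x,y)/(p(x)p(y))].
  (a,r): 0.05·log₂(0.6925) = -0.0265
  (a,s): 0.14·log₂(1.1885) = 0.0349
  (b,r): 0.10·log₂(0.7519) = -0.0411
  (b,s): 0.25·log₂(1.1521) = 0.0511
  (c,r): 0.23·log₂(1.3158) = 0.0911
  (c,s): 0.23·log₂(0.8065) = -0.0714
Sum = 0.038 bits.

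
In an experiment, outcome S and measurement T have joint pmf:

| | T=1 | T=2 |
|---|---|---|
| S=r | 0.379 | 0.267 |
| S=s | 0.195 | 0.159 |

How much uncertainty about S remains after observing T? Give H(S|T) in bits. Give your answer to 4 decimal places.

0.9367 bits

Marginals: p(S) = (0.6460, 0.3540), p(T) = (0.5740, 0.4260).
H(S|T) = Σ p(T) · H(S|T=·).
  T=1: p=0.5740, H(S|T=1) = 0.9246
  T=2: p=0.4260, H(S|T=2) = 0.9531
Weighted sum = 0.9367 bits.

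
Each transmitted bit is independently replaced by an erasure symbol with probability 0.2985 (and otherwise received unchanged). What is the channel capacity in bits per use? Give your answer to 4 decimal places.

0.7015 bits

Binary erasure channel: capacity C = 1 − ε.
C = 1 − 0.2985 = 0.7015 bits per channel use.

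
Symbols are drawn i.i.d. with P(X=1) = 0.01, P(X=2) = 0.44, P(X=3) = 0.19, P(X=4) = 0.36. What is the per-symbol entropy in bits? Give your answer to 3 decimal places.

H(X) = −Σ p·log₂ p.
  −(0.01)·log₂(0.01) = 0.0664
  −(0.44)·log₂(0.44) = 0.5211
  −(0.19)·log₂(0.19) = 0.4552
  −(0.36)·log₂(0.36) = 0.5306
Sum: 0.0664 + 0.5211 + 0.4552 + 0.5306 = 1.573 bits.

1.573 bits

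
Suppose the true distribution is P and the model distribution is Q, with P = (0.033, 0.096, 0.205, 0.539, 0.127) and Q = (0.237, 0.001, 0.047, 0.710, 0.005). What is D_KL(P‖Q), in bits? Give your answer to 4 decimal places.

D(P‖Q) = Σ p·log₂(p/q).
  0.033·log₂(0.033/0.237) = -0.09386
  0.096·log₂(0.096/0.001) = 0.63216
  0.205·log₂(0.205/0.047) = 0.43560
  0.539·log₂(0.539/0.710) = -0.21427
  0.127·log₂(0.127/0.005) = 0.59268
D(P‖Q) = 1.3523 bits.

1.3523 bits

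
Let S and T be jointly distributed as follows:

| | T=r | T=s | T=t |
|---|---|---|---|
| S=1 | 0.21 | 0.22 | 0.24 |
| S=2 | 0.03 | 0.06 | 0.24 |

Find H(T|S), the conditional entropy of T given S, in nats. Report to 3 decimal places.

Chain rule: H(T|S) = H(S,T) − H(S).
Marginals: p(S) = (0.6700, 0.3300), p(T) = (0.2400, 0.2800, 0.4800).
H(S,T) = 1.6199 nats; H(S) = 0.6342 nats.
H(T|S) = 1.6199 − 0.6342 = 0.986 nats.

0.986 nats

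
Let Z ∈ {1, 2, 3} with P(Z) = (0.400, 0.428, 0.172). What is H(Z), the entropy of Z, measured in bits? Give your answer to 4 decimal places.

1.4896 bits

H(Z) = −Σ p·log₂ p.
  −(0.400)·log₂(0.400) = 0.52877
  −(0.428)·log₂(0.428) = 0.52401
  −(0.172)·log₂(0.172) = 0.43680
Sum: 0.52877 + 0.52401 + 0.43680 = 1.4896 bits.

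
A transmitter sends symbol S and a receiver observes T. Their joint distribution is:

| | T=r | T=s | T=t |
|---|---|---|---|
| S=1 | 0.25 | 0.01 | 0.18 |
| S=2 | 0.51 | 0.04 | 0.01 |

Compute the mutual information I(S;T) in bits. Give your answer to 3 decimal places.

Marginals: p(S) = (0.4400, 0.5600), p(T) = (0.7600, 0.0500, 0.1900).
I(S;T) = Σ p(x,y)·log₂[p(x,y)/(p(x)p(y))].
  (1,r): 0.25·log₂(0.7476) = -0.1049
  (1,s): 0.01·log₂(0.4545) = -0.0114
  (1,t): 0.18·log₂(2.1531) = 0.1992
  (2,r): 0.51·log₂(1.1983) = 0.1331
  (2,s): 0.04·log₂(1.4286) = 0.0206
  (2,t): 0.01·log₂(0.0940) = -0.0341
Sum = 0.202 bits.

0.202 bits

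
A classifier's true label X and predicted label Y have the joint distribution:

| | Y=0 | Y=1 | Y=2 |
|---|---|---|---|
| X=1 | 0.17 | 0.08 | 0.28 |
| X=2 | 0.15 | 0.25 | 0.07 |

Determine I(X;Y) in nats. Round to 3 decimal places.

Marginals: p(X) = (0.5300, 0.4700), p(Y) = (0.3200, 0.3300, 0.3500).
I(X;Y) = Σ p(x,y)·ln[p(x,y)/(p(x)p(y))].
  (1,0): 0.17·ln(1.0024) = 0.0004
  (1,1): 0.08·ln(0.4574) = -0.0626
  (1,2): 0.28·ln(1.5094) = 0.1153
  (2,0): 0.15·ln(0.9973) = -0.0004
  (2,1): 0.25·ln(1.6119) = 0.1193
  (2,2): 0.07·ln(0.4255) = -0.0598
Sum = 0.112 nats.

0.112 nats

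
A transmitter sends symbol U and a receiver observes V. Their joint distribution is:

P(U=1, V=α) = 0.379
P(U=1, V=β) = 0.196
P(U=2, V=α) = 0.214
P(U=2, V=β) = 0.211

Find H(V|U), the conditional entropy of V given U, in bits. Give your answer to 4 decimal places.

Marginals: p(U) = (0.5750, 0.4250), p(V) = (0.5930, 0.4070).
H(V|U) = Σ p(U) · H(V|U=·).
  U=1: p=0.5750, H(V|U=1) = 0.9256
  U=2: p=0.4250, H(V|U=2) = 1.0000
Weighted sum = 0.9572 bits.

0.9572 bits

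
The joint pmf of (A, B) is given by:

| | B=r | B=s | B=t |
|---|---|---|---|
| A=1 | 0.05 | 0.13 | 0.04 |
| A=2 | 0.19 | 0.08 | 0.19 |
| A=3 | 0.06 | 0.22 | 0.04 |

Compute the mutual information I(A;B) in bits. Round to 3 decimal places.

0.180 bits

Marginals: p(A) = (0.2200, 0.4600, 0.3200), p(B) = (0.3000, 0.4300, 0.2700).
I(A;B) = Σ p(x,y)·log₂[p(x,y)/(p(x)p(y))].
  (1,r): 0.05·log₂(0.7576) = -0.0200
  (1,s): 0.13·log₂(1.3742) = 0.0596
  (1,t): 0.04·log₂(0.6734) = -0.0228
  (2,r): 0.19·log₂(1.3768) = 0.0877
  (2,s): 0.08·log₂(0.4044) = -0.1045
  (2,t): 0.19·log₂(1.5298) = 0.1165
  (3,r): 0.06·log₂(0.6250) = -0.0407
  (3,s): 0.22·log₂(1.5988) = 0.1489
  (3,t): 0.04·log₂(0.4630) = -0.0444
Sum = 0.180 bits.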